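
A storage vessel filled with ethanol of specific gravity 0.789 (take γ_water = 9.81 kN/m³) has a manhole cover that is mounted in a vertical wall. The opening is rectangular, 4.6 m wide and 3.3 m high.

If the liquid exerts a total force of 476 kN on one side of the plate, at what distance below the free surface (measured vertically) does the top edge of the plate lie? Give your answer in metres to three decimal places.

γ = 0.789 × 9.81 = 7.74009 kN/m³.
A = 4.6 × 3.3 = 15.18 m².
From F = γ·h_c·A, the centroid depth is h_c = 476/(7.74009 × 15.18) = 4.05125 m.
The centroid lies 3.3/2 = 1.65 m below the top edge, so the top edge sits at h_top = 4.05125 − 1.65 = 2.40125 m below the surface.

d_top ≈ 2.401 m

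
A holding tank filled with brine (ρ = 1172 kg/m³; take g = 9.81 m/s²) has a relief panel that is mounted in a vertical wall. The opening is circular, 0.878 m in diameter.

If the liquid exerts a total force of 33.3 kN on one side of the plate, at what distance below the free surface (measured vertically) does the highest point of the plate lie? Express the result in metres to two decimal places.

d_top ≈ 4.34 m

γ = ρg = 1172 × 9.81 / 1000 = 11.49732 kN/m³.
A = π(0.439)² = 0.605451 m².
From F = γ·h_c·A, the centroid depth is h_c = 33.3/(11.49732 × 0.605451) = 4.78375 m.
The centroid is at the centre, 0.439 m below the top of the plate, so the highest point sits at h_top = 4.78375 − 0.439 = 4.34475 m below the surface.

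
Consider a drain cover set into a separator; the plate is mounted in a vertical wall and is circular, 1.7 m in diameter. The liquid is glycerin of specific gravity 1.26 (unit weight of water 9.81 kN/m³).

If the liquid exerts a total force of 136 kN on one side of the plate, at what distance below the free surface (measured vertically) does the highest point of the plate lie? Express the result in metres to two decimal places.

d_top ≈ 4.00 m

γ = 1.26 × 9.81 = 12.3606 kN/m³.
A = π(0.85)² = 2.2698 m².
From F = γ·h_c·A, the centroid depth is h_c = 136/(12.3606 × 2.2698) = 4.84743 m.
The centroid is at the centre, 0.85 m below the top of the plate, so the highest point sits at h_top = 4.84743 − 0.85 = 3.99743 m below the surface.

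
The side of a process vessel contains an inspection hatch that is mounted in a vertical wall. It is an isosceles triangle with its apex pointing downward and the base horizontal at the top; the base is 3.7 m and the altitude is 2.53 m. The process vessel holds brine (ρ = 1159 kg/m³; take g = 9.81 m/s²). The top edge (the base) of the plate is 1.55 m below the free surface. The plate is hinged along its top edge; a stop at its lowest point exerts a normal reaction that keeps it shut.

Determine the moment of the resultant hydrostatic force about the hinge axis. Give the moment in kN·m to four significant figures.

M ≈ 126.3 kN·m

γ = ρg = 1159 × 9.81 / 1000 = 11.36979 kN/m³.
With the apex down, the centroid sits h/3 = 2.53/3 = 0.843333 m below the base (the top edge), so the centroid depth is h_c = 1.55 + 0.843333 = 2.39333 m.
A = ½ × 3.7 × 2.53 = 4.6805 m².
Resultant F = γ·h_c·A = 11.36979 × 2.39333 × 4.6805 = 127.364 kN.
I_c = b·h³/36 = 3.7 × 2.53³/36 = 1.66441 m⁴.
Centre of pressure: y_p = y_c + I_c/(y_c·A) = 2.39333 + 1.66441/(2.39333 × 4.6805) = 2.39333 + 0.148582 = 2.54191 m along the plane.
The resultant acts 0.843333 + 0.148582 = 0.991915 m (along the plate) below the hinge at the top edge, so the moment about the hinge is M = F × 0.991915 = 127.364 × 0.991915 = 126.334 kN·m.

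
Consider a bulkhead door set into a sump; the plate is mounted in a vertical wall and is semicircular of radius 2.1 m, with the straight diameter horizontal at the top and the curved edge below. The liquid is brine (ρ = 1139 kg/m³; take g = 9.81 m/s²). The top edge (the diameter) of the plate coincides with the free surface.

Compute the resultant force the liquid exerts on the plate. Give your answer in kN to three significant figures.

F ≈ 69.0 kN

γ = ρg = 1139 × 9.81 / 1000 = 11.17359 kN/m³.
The centroid of a semicircle lies 4r/(3π) = 0.891268 m from the diameter, here below the top edge, so the centroid depth is h_c = 0.891268 m.
A = πr²/2 = π × 2.1²/2 = 6.92721 m².
Resultant F = γ·h_c·A = 11.17359 × 0.891268 × 6.92721 = 68.9858 kN.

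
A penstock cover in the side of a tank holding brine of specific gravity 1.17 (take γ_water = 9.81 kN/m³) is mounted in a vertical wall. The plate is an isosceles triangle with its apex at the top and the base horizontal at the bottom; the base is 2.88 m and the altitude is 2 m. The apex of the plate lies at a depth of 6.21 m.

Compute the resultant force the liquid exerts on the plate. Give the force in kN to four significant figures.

γ = 1.17 × 9.81 = 11.4777 kN/m³.
With the apex up, the centroid sits 2h/3 = 2 × 2/3 = 1.33333 m below the apex, so the centroid depth is h_c = 6.21 + 1.33333 = 7.54333 m.
A = ½ × 2.88 × 2 = 2.88 m².
Resultant F = γ·h_c·A = 11.4777 × 7.54333 × 2.88 = 249.351 kN.

F ≈ 249.4 kN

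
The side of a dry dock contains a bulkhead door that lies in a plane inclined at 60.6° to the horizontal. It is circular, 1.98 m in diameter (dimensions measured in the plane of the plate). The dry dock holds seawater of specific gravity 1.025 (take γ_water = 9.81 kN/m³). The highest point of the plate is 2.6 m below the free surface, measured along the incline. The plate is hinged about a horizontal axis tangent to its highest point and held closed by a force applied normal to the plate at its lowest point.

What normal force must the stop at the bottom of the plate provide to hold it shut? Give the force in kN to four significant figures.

P ≈ 51.76 kN

γ = 1.025 × 9.81 = 10.05525 kN/m³.
Let θ = 60.6° be the plate's angle to the horizontal; measure y along the incline from where the plane meets the free surface. Vertical depth h = y·sinθ with sinθ = 0.871214.
The centroid is at the centre, 0.99 m below the top of the plate, so y_c = 2.6 + 0.99 = 3.59 m and h_c = 3.59 × 0.871214 = 3.12766 m.
A = π(0.99)² = 3.07907 m².
Resultant F = γ·h_c·A = 10.05525 × 3.12766 × 3.07907 = 96.8349 kN.
I_c = πr⁴/4 = π × 0.99⁴/4 = 0.75445 m⁴.
Centre of pressure: y_p = y_c + I_c/(y_c·A) = 3.59 + 0.75445/(3.59 × 3.07907) = 3.59 + 0.0682522 = 3.65825 m along the plane.
The resultant acts 0.99 + 0.0682522 = 1.05825 m (along the plate) below the hinge at the top edge, so the moment about the hinge is M = F × 1.05825 = 96.8349 × 1.05825 = 102.476 kN·m.
A normal force at the bottom, 1.98 m from the hinge, must supply this moment: P = 102.476/1.98 = 51.7556 kN.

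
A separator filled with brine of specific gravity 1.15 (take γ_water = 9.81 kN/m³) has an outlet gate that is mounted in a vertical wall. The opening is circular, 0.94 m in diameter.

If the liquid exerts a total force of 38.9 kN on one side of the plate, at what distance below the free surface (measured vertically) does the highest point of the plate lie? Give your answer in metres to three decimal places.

d_top ≈ 4.499 m

γ = 1.15 × 9.81 = 11.2815 kN/m³.
A = π(0.47)² = 0.693978 m².
From F = γ·h_c·A, the centroid depth is h_c = 38.9/(11.2815 × 0.693978) = 4.96863 m.
The centroid is at the centre, 0.47 m below the top of the plate, so the highest point sits at h_top = 4.96863 − 0.47 = 4.49863 m below the surface.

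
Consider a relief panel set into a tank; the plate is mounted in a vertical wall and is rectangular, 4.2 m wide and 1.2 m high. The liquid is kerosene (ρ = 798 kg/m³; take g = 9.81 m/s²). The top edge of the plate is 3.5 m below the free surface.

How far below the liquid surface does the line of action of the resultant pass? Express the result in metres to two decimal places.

γ = ρg = 798 × 9.81 / 1000 = 7.82838 kN/m³.
The centroid lies 1.2/2 = 0.6 m below the top edge, so the centroid depth is h_c = 3.5 + 0.6 = 4.1 m.
A = 4.2 × 1.2 = 5.04 m².
Resultant F = γ·h_c·A = 7.82838 × 4.1 × 5.04 = 161.766 kN.
I_c = b·h³/12 = 4.2 × 1.2³/12 = 0.6048 m⁴.
Centre of pressure: y_p = y_c + I_c/(y_c·A) = 4.1 + 0.6048/(4.1 × 5.04) = 4.1 + 0.0292683 = 4.12927 m along the plane.

h_p = 4.13 m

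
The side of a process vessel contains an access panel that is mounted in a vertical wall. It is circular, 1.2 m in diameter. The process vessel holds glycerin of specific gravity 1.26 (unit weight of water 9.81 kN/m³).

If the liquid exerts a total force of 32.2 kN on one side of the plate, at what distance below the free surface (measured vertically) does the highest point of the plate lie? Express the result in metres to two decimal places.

d_top ≈ 1.70 m

γ = 1.26 × 9.81 = 12.3606 kN/m³.
A = π(0.6)² = 1.13097 m².
From F = γ·h_c·A, the centroid depth is h_c = 32.2/(12.3606 × 1.13097) = 2.30338 m.
The centroid is at the centre, 0.6 m below the top of the plate, so the highest point sits at h_top = 2.30338 − 0.6 = 1.70338 m below the surface.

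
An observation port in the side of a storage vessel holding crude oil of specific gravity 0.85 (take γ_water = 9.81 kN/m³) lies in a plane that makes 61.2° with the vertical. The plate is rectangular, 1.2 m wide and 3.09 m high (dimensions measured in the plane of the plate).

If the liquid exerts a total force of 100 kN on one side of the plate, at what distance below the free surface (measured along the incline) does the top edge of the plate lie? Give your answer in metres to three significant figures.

γ = 0.85 × 9.81 = 8.3385 kN/m³.
A = 1.2 × 3.09 = 3.708 m².
From F = γ·h_c·A, the centroid depth is h_c = 100/(8.3385 × 3.708) = 3.23424 m.
The plate makes 61.2° with the vertical, i.e. θ = 90° − 61.2° = 28.8° to the horizontal. Measuring y along the incline from the free-surface line, vertical depth h = y·sinθ with sinθ = 0.481754.
Along the incline, y_c = h_c/sinθ = 3.23424/0.481754 = 6.71347 m.
The centroid lies 3.09/2 = 1.545 m below the top edge, so the top edge sits at y_top = 6.71347 − 1.545 = 5.16847 m along the incline.

y_top ≈ 5.17 m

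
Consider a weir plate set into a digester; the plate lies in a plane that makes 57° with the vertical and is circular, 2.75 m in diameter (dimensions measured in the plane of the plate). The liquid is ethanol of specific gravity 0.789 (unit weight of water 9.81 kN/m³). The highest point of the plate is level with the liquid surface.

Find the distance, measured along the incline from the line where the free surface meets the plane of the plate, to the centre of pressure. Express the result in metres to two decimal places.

γ = 0.789 × 9.81 = 7.74009 kN/m³.
The plate makes 57° with the vertical, i.e. θ = 90° − 57° = 33° to the horizontal. Measuring y along the incline from the free-surface line, vertical depth h = y·sinθ with sinθ = 0.544639.
The centroid is at the centre, 1.375 m below the top of the plate, so y_c = 1.375 m and h_c = 1.375 × 0.544639 = 0.748879 m.
A = π(1.375)² = 5.93957 m².
Resultant F = γ·h_c·A = 7.74009 × 0.748879 × 5.93957 = 34.4281 kN.
I_c = πr⁴/4 = π × 1.375⁴/4 = 2.80738 m⁴.
Centre of pressure: y_p = y_c + I_c/(y_c·A) = 1.375 + 2.80738/(1.375 × 5.93957) = 1.375 + 0.343751 = 1.71875 m along the plane.

y_p = 1.72 m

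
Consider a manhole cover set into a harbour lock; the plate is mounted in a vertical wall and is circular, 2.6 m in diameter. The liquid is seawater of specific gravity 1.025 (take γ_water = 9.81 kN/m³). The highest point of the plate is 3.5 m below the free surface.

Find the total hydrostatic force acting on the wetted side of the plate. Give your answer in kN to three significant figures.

γ = 1.025 × 9.81 = 10.05525 kN/m³.
The centroid is at the centre, 1.3 m below the top of the plate, so the centroid depth is h_c = 3.5 + 1.3 = 4.8 m.
A = π(1.3)² = 5.30929 m².
Resultant F = γ·h_c·A = 10.05525 × 4.8 × 5.30929 = 256.254 kN.

F ≈ 256 kN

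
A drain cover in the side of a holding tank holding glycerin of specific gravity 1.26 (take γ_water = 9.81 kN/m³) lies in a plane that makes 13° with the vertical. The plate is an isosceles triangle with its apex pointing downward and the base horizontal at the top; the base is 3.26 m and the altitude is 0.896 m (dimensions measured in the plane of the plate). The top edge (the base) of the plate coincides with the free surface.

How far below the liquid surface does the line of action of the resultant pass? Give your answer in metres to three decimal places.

γ = 1.26 × 9.81 = 12.3606 kN/m³.
The plate makes 13° with the vertical, i.e. θ = 90° − 13° = 77° to the horizontal. Measuring y along the incline from the free-surface line, vertical depth h = y·sinθ with sinθ = 0.974370.
With the apex down, the centroid sits h/3 = 0.896/3 = 0.298667 m below the base (the top edge), so y_c = 0.298667 m and h_c = 0.298667 × 0.974370 = 0.291012 m.
A = ½ × 3.26 × 0.896 = 1.46048 m².
Resultant F = γ·h_c·A = 12.3606 × 0.291012 × 1.46048 = 5.25347 kN.
I_c = b·h³/36 = 3.26 × 0.896³/36 = 0.0651387 m⁴.
Centre of pressure: y_p = y_c + I_c/(y_c·A) = 0.298667 + 0.0651387/(0.298667 × 1.46048) = 0.298667 + 0.149333 = 0.448 m along the plane.
Vertically, h_p = y_p·sinθ = 0.448 × 0.974370 = 0.436518 m.

h_p = 0.437 m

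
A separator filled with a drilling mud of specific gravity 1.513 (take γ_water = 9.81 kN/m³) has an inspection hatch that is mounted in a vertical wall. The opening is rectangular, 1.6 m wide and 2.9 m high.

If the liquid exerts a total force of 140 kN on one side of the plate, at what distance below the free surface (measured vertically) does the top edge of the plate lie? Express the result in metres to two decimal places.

γ = 1.513 × 9.81 = 14.84253 kN/m³.
A = 1.6 × 2.9 = 4.64 m².
From F = γ·h_c·A, the centroid depth is h_c = 140/(14.84253 × 4.64) = 2.03283 m.
The centroid lies 2.9/2 = 1.45 m below the top edge, so the top edge sits at h_top = 2.03283 − 1.45 = 0.58283 m below the surface.

d_top ≈ 0.58 m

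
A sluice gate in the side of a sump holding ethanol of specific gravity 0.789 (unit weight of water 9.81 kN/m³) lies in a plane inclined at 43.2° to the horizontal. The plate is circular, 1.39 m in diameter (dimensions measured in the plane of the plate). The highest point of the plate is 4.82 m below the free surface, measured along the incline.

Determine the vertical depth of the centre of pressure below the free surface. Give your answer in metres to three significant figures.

γ = 0.789 × 9.81 = 7.74009 kN/m³.
Let θ = 43.2° be the plate's angle to the horizontal; measure y along the incline from where the plane meets the free surface. Vertical depth h = y·sinθ with sinθ = 0.684547.
The centroid is at the centre, 0.695 m below the top of the plate, so y_c = 4.82 + 0.695 = 5.515 m and h_c = 5.515 × 0.684547 = 3.77528 m.
A = π(0.695)² = 1.51747 m².
Resultant F = γ·h_c·A = 7.74009 × 3.77528 × 1.51747 = 44.342 kN.
I_c = πr⁴/4 = π × 0.695⁴/4 = 0.183244 m⁴.
Centre of pressure: y_p = y_c + I_c/(y_c·A) = 5.515 + 0.183244/(5.515 × 1.51747) = 5.515 + 0.021896 = 5.5369 m along the plane.
Vertically, h_p = y_p·sinθ = 5.5369 × 0.684547 = 3.79027 m.

h_p = 3.79 m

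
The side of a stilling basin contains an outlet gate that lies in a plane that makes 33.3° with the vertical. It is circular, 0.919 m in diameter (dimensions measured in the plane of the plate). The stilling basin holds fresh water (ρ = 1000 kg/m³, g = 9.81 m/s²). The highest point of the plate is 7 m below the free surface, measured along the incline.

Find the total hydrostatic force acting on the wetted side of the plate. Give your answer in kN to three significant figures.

F ≈ 40.6 kN

γ = ρg = 1000 × 9.81 = 9810 N/m³ = 9.81 kN/m³.
The plate makes 33.3° with the vertical, i.e. θ = 90° − 33.3° = 56.7° to the horizontal. Measuring y along the incline from the free-surface line, vertical depth h = y·sinθ with sinθ = 0.835807.
The centroid is at the centre, 0.4595 m below the top of the plate, so y_c = 7 + 0.4595 = 7.4595 m and h_c = 7.4595 × 0.835807 = 6.2347 m.
A = π(0.4595)² = 0.663317 m².
Resultant F = γ·h_c·A = 9.81 × 6.2347 × 0.663317 = 40.5701 kN.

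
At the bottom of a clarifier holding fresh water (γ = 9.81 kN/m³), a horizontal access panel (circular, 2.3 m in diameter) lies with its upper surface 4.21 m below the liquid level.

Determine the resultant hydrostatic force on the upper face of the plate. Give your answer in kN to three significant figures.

γ = 9.81 kN/m³.
The plate is horizontal, so pressure is uniform at p = γ·h = 9.81 × 4.21 = 41.3001 kN/m².
A = π(1.15)² = 4.15476 m².
F = p·A = 41.3001 × 4.15476 = 171.592 kN.

F ≈ 172 kN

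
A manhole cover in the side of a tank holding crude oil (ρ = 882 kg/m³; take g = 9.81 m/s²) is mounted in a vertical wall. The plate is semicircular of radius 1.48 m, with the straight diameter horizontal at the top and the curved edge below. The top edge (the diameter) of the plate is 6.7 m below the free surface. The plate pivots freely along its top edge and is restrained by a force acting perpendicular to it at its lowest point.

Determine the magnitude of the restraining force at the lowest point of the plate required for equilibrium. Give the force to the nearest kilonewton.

γ = ρg = 882 × 9.81 / 1000 = 8.65242 kN/m³.
The centroid of a semicircle lies 4r/(3π) = 0.628132 m from the diameter, here below the top edge, so the centroid depth is h_c = 6.7 + 0.628132 = 7.32813 m.
A = πr²/2 = π × 1.48²/2 = 3.44067 m².
Resultant F = γ·h_c·A = 8.65242 × 7.32813 × 3.44067 = 218.159 kN.
I_c = (π/8 − 8/(9π))·r⁴ = 0.109757 × 1.48⁴ = 0.526598 m⁴.
Centre of pressure: y_p = y_c + I_c/(y_c·A) = 7.32813 + 0.526598/(7.32813 × 3.44067) = 7.32813 + 0.0208854 = 7.34902 m along the plane.
The resultant acts 0.628132 + 0.0208854 = 0.649017 m (along the plate) below the hinge at the top edge, so the moment about the hinge is M = F × 0.649017 = 218.159 × 0.649017 = 141.589 kN·m.
A normal force at the bottom, 1.48 m from the hinge, must supply this moment: P = 141.589/1.48 = 95.6682 kN.

P ≈ 96 kN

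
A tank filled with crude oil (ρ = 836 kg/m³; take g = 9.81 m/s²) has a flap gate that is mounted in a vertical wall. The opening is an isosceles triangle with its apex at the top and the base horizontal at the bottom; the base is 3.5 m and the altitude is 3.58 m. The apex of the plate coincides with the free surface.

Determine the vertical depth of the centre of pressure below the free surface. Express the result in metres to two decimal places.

h_p = 2.69 m

γ = ρg = 836 × 9.81 / 1000 = 8.20116 kN/m³.
With the apex up, the centroid sits 2h/3 = 2 × 3.58/3 = 2.38667 m below the apex, so the centroid depth is h_c = 2.38667 m.
A = ½ × 3.5 × 3.58 = 6.265 m².
Resultant F = γ·h_c·A = 8.20116 × 2.38667 × 6.265 = 122.628 kN.
I_c = b·h³/36 = 3.5 × 3.58³/36 = 4.46082 m⁴.
Centre of pressure: y_p = y_c + I_c/(y_c·A) = 2.38667 + 4.46082/(2.38667 × 6.265) = 2.38667 + 0.298333 = 2.685 m along the plane.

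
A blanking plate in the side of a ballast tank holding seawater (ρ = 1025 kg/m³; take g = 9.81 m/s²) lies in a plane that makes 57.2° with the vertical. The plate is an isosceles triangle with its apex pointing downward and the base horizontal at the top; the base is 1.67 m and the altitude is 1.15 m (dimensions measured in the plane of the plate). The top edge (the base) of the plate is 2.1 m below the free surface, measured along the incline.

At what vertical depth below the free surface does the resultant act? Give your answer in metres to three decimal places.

h_p = 1.361 m

γ = ρg = 1025 × 9.81 / 1000 = 10.05525 kN/m³.
The plate makes 57.2° with the vertical, i.e. θ = 90° − 57.2° = 32.8° to the horizontal. Measuring y along the incline from the free-surface line, vertical depth h = y·sinθ with sinθ = 0.541708.
With the apex down, the centroid sits h/3 = 1.15/3 = 0.383333 m below the base (the top edge), so y_c = 2.1 + 0.383333 = 2.48333 m and h_c = 2.48333 × 0.541708 = 1.34524 m.
A = ½ × 1.67 × 1.15 = 0.96025 m².
Resultant F = γ·h_c·A = 10.05525 × 1.34524 × 0.96025 = 12.989 kN.
I_c = b·h³/36 = 1.67 × 1.15³/36 = 0.0705517 m⁴.
Centre of pressure: y_p = y_c + I_c/(y_c·A) = 2.48333 + 0.0705517/(2.48333 × 0.96025) = 2.48333 + 0.0295862 = 2.51292 m along the plane.
Vertically, h_p = y_p·sinθ = 2.51292 × 0.541708 = 1.36127 m.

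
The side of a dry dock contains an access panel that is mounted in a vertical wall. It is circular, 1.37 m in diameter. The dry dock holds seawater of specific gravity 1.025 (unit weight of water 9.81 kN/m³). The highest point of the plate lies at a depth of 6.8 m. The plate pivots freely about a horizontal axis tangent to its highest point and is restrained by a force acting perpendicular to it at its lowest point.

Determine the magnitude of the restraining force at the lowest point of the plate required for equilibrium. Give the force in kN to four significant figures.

P ≈ 56.74 kN

γ = 1.025 × 9.81 = 10.05525 kN/m³.
The centroid is at the centre, 0.685 m below the top of the plate, so the centroid depth is h_c = 6.8 + 0.685 = 7.485 m.
A = π(0.685)² = 1.47411 m².
Resultant F = γ·h_c·A = 10.05525 × 7.485 × 1.47411 = 110.947 kN.
I_c = πr⁴/4 = π × 0.685⁴/4 = 0.172923 m⁴.
Centre of pressure: y_p = y_c + I_c/(y_c·A) = 7.485 + 0.172923/(7.485 × 1.47411) = 7.485 + 0.0156722 = 7.50067 m along the plane.
The resultant acts 0.685 + 0.0156722 = 0.700672 m (along the plate) below the hinge at the top edge, so the moment about the hinge is M = F × 0.700672 = 110.947 × 0.700672 = 77.7375 kN·m.
A normal force at the bottom, 1.37 m from the hinge, must supply this moment: P = 77.7375/1.37 = 56.7427 kN.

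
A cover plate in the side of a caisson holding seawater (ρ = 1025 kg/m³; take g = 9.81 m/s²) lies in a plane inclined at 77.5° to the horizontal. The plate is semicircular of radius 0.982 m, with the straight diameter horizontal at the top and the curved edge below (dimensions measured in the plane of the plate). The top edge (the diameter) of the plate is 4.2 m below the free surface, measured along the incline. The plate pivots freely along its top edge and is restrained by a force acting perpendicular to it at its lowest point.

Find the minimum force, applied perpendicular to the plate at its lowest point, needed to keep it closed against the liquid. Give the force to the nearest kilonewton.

P ≈ 30 kN

γ = ρg = 1025 × 9.81 / 1000 = 10.05525 kN/m³.
Let θ = 77.5° be the plate's angle to the horizontal; measure y along the incline from where the plane meets the free surface. Vertical depth h = y·sinθ with sinθ = 0.976296.
The centroid of a semicircle lies 4r/(3π) = 0.416774 m from the diameter, here below the top edge, so y_c = 4.2 + 0.416774 = 4.61677 m and h_c = 4.61677 × 0.976296 = 4.50733 m.
A = πr²/2 = π × 0.982²/2 = 1.51476 m².
Resultant F = γ·h_c·A = 10.05525 × 4.50733 × 1.51476 = 68.6525 kN.
I_c = (π/8 − 8/(9π))·r⁴ = 0.109757 × 0.982⁴ = 0.102065 m⁴.
Centre of pressure: y_p = y_c + I_c/(y_c·A) = 4.61677 + 0.102065/(4.61677 × 1.51476) = 4.61677 + 0.0145947 = 4.63136 m along the plane.
The resultant acts 0.416774 + 0.0145947 = 0.431369 m (along the plate) below the hinge at the top edge, so the moment about the hinge is M = F × 0.431369 = 68.6525 × 0.431369 = 29.6146 kN·m.
A normal force at the bottom, 0.982 m from the hinge, must supply this moment: P = 29.6146/0.982 = 30.1574 kN.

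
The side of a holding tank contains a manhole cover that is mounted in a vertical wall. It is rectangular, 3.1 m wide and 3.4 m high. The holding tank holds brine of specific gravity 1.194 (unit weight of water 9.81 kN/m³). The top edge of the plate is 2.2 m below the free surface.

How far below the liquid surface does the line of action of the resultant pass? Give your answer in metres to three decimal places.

γ = 1.194 × 9.81 = 11.71314 kN/m³.
The centroid lies 3.4/2 = 1.7 m below the top edge, so the centroid depth is h_c = 2.2 + 1.7 = 3.9 m.
A = 3.1 × 3.4 = 10.54 m².
Resultant F = γ·h_c·A = 11.71314 × 3.9 × 10.54 = 481.48 kN.
I_c = b·h³/12 = 3.1 × 3.4³/12 = 10.1535 m⁴.
Centre of pressure: y_p = y_c + I_c/(y_c·A) = 3.9 + 10.1535/(3.9 × 10.54) = 3.9 + 0.247008 = 4.14701 m along the plane.

h_p = 4.147 m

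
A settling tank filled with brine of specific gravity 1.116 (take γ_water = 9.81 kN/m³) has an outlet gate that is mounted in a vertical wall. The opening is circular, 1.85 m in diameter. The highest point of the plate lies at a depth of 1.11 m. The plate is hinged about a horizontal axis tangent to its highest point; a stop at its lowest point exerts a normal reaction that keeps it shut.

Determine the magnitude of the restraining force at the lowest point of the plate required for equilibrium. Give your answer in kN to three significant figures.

P ≈ 33.3 kN

γ = 1.116 × 9.81 = 10.94796 kN/m³.
The centroid is at the centre, 0.925 m below the top of the plate, so the centroid depth is h_c = 1.11 + 0.925 = 2.035 m.
A = π(0.925)² = 2.68803 m².
Resultant F = γ·h_c·A = 10.94796 × 2.035 × 2.68803 = 59.8869 kN.
I_c = πr⁴/4 = π × 0.925⁴/4 = 0.574985 m⁴.
Centre of pressure: y_p = y_c + I_c/(y_c·A) = 2.035 + 0.574985/(2.035 × 2.68803) = 2.035 + 0.105113 = 2.14011 m along the plane.
The resultant acts 0.925 + 0.105113 = 1.03011 m (along the plate) below the hinge at the top edge, so the moment about the hinge is M = F × 1.03011 = 59.8869 × 1.03011 = 61.6901 kN·m.
A normal force at the bottom, 1.85 m from the hinge, must supply this moment: P = 61.6901/1.85 = 33.346 kN.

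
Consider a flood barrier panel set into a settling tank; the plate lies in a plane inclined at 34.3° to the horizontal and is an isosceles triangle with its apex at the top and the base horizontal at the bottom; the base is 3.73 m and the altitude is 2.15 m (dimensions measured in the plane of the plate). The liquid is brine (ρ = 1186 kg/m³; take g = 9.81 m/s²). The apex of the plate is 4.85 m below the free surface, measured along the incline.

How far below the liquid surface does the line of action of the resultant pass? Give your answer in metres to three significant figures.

h_p = 3.56 m

γ = ρg = 1186 × 9.81 / 1000 = 11.63466 kN/m³.
Let θ = 34.3° be the plate's angle to the horizontal; measure y along the incline from where the plane meets the free surface. Vertical depth h = y·sinθ with sinθ = 0.563526.
With the apex up, the centroid sits 2h/3 = 2 × 2.15/3 = 1.43333 m below the apex, so y_c = 4.85 + 1.43333 = 6.28333 m and h_c = 6.28333 × 0.563526 = 3.54082 m.
A = ½ × 3.73 × 2.15 = 4.00975 m².
Resultant F = γ·h_c·A = 11.63466 × 3.54082 × 4.00975 = 165.187 kN.
I_c = b·h³/36 = 3.73 × 2.15³/36 = 1.02973 m⁴.
Centre of pressure: y_p = y_c + I_c/(y_c·A) = 6.28333 + 1.02973/(6.28333 × 4.00975) = 6.28333 + 0.0408711 = 6.3242 m along the plane.
Vertically, h_p = y_p·sinθ = 6.3242 × 0.563526 = 3.56385 m.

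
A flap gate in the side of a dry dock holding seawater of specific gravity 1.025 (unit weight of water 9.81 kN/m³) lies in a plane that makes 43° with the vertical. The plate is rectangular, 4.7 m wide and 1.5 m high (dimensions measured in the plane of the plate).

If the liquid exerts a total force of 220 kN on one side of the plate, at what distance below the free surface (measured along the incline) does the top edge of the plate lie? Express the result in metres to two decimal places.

y_top ≈ 3.49 m

γ = 1.025 × 9.81 = 10.05525 kN/m³.
A = 4.7 × 1.5 = 7.05 m².
From F = γ·h_c·A, the centroid depth is h_c = 220/(10.05525 × 7.05) = 3.10342 m.
The plate makes 43° with the vertical, i.e. θ = 90° − 43° = 47° to the horizontal. Measuring y along the incline from the free-surface line, vertical depth h = y·sinθ with sinθ = 0.731354.
Along the incline, y_c = h_c/sinθ = 3.10342/0.731354 = 4.24339 m.
The centroid lies 1.5/2 = 0.75 m below the top edge, so the top edge sits at y_top = 4.24339 − 0.75 = 3.49339 m along the incline.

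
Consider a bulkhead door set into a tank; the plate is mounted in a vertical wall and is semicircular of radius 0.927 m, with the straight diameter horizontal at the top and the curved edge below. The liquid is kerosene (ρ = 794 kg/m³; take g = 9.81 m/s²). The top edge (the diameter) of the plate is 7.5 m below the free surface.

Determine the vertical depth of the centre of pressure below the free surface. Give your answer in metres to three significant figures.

γ = ρg = 794 × 9.81 / 1000 = 7.78914 kN/m³.
The centroid of a semicircle lies 4r/(3π) = 0.393431 m from the diameter, here below the top edge, so the centroid depth is h_c = 7.5 + 0.393431 = 7.89343 m.
A = πr²/2 = π × 0.927²/2 = 1.34983 m².
Resultant F = γ·h_c·A = 7.78914 × 7.89343 × 1.34983 = 82.9916 kN.
I_c = (π/8 − 8/(9π))·r⁴ = 0.109757 × 0.927⁴ = 0.0810497 m⁴.
Centre of pressure: y_p = y_c + I_c/(y_c·A) = 7.89343 + 0.0810497/(7.89343 × 1.34983) = 7.89343 + 0.00760688 = 7.90104 m along the plane.

h_p = 7.90 m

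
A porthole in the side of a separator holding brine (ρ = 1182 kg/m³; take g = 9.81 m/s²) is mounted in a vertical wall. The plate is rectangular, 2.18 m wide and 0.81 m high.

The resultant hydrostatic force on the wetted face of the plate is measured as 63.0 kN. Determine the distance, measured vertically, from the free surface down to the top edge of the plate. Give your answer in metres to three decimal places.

γ = ρg = 1182 × 9.81 / 1000 = 11.59542 kN/m³.
A = 2.18 × 0.81 = 1.7658 m².
From F = γ·h_c·A, the centroid depth is h_c = 63.0/(11.59542 × 1.7658) = 3.07689 m.
The centroid lies 0.81/2 = 0.405 m below the top edge, so the top edge sits at h_top = 3.07689 − 0.405 = 2.67189 m below the surface.

d_top ≈ 2.672 m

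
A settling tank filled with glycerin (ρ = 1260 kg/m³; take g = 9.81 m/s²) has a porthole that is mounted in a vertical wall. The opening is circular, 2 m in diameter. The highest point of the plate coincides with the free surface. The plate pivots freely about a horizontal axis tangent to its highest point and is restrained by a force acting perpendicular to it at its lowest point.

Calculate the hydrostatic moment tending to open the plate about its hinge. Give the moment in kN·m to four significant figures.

M ≈ 48.54 kN·m

γ = ρg = 1260 × 9.81 / 1000 = 12.3606 kN/m³.
The centroid is at the centre, 1 m below the top of the plate, so the centroid depth is h_c = 1 m.
A = π(1)² = 3.14159 m².
Resultant F = γ·h_c·A = 12.3606 × 1 × 3.14159 = 38.8319 kN.
I_c = πr⁴/4 = π × 1⁴/4 = 0.785398 m⁴.
Centre of pressure: y_p = y_c + I_c/(y_c·A) = 1 + 0.785398/(1 × 3.14159) = 1 + 0.25 = 1.25 m along the plane.
The resultant acts 1 + 0.25 = 1.25 m (along the plate) below the hinge at the top edge, so the moment about the hinge is M = F × 1.25 = 38.8319 × 1.25 = 48.5399 kN·m.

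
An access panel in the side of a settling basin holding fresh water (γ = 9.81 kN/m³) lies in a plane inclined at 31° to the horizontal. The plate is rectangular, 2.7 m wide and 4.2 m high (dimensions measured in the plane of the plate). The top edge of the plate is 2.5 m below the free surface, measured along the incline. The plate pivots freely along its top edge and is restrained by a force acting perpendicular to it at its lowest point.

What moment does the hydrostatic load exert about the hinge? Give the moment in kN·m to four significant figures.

M ≈ 637.7 kN·m

γ = 9.81 kN/m³.
Let θ = 31° be the plate's angle to the horizontal; measure y along the incline from where the plane meets the free surface. Vertical depth h = y·sinθ with sinθ = 0.515038.
The centroid lies 4.2/2 = 2.1 m below the top edge, so y_c = 2.5 + 2.1 = 4.6 m and h_c = 4.6 × 0.515038 = 2.36917 m.
A = 2.7 × 4.2 = 11.34 m².
Resultant F = γ·h_c·A = 9.81 × 2.36917 × 11.34 = 263.559 kN.
I_c = b·h³/12 = 2.7 × 4.2³/12 = 16.6698 m⁴.
Centre of pressure: y_p = y_c + I_c/(y_c·A) = 4.6 + 16.6698/(4.6 × 11.34) = 4.6 + 0.319565 = 4.91956 m along the plane.
The resultant acts 2.1 + 0.319565 = 2.41956 m (along the plate) below the hinge at the top edge, so the moment about the hinge is M = F × 2.41956 = 263.559 × 2.41956 = 637.697 kN·m.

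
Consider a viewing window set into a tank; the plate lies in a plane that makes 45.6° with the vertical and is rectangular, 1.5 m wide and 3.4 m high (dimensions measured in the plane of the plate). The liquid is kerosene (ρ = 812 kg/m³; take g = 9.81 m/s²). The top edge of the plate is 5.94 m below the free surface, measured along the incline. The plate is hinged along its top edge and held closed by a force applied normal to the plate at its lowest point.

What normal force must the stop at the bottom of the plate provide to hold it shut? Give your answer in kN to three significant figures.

P ≈ 117 kN

γ = ρg = 812 × 9.81 / 1000 = 7.96572 kN/m³.
The plate makes 45.6° with the vertical, i.e. θ = 90° − 45.6° = 44.4° to the horizontal. Measuring y along the incline from the free-surface line, vertical depth h = y·sinθ with sinθ = 0.699663.
The centroid lies 3.4/2 = 1.7 m below the top edge, so y_c = 5.94 + 1.7 = 7.64 m and h_c = 7.64 × 0.699663 = 5.34543 m.
A = 1.5 × 3.4 = 5.1 m².
Resultant F = γ·h_c·A = 7.96572 × 5.34543 × 5.1 = 217.159 kN.
I_c = b·h³/12 = 1.5 × 3.4³/12 = 4.913 m⁴.
Centre of pressure: y_p = y_c + I_c/(y_c·A) = 7.64 + 4.913/(7.64 × 5.1) = 7.64 + 0.126091 = 7.76609 m along the plane.
The resultant acts 1.7 + 0.126091 = 1.82609 m (along the plate) below the hinge at the top edge, so the moment about the hinge is M = F × 1.82609 = 217.159 × 1.82609 = 396.552 kN·m.
A normal force at the bottom, 3.4 m from the hinge, must supply this moment: P = 396.552/3.4 = 116.633 kN.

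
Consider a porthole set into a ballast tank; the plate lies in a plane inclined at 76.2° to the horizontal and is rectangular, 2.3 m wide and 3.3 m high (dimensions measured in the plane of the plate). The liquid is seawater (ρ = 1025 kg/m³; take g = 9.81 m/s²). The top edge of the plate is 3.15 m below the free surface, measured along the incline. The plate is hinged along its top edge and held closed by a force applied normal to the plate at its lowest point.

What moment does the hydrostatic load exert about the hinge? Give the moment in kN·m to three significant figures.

M ≈ 654 kN·m

γ = ρg = 1025 × 9.81 / 1000 = 10.05525 kN/m³.
Let θ = 76.2° be the plate's angle to the horizontal; measure y along the incline from where the plane meets the free surface. Vertical depth h = y·sinθ with sinθ = 0.971134.
The centroid lies 3.3/2 = 1.65 m below the top edge, so y_c = 3.15 + 1.65 = 4.8 m and h_c = 4.8 × 0.971134 = 4.66144 m.
A = 2.3 × 3.3 = 7.59 m².
Resultant F = γ·h_c·A = 10.05525 × 4.66144 × 7.59 = 355.758 kN.
I_c = b·h³/12 = 2.3 × 3.3³/12 = 6.88792 m⁴.
Centre of pressure: y_p = y_c + I_c/(y_c·A) = 4.8 + 6.88792/(4.8 × 7.59) = 4.8 + 0.189062 = 4.98906 m along the plane.
The resultant acts 1.65 + 0.189062 = 1.83906 m (along the plate) below the hinge at the top edge, so the moment about the hinge is M = F × 1.83906 = 355.758 × 1.83906 = 654.26 kN·m.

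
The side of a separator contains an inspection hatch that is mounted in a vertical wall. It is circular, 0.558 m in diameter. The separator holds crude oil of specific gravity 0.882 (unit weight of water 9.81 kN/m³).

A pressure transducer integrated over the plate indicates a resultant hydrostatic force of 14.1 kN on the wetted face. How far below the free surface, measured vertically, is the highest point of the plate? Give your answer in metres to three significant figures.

γ = 0.882 × 9.81 = 8.65242 kN/m³.
A = π(0.279)² = 0.244545 m².
From F = γ·h_c·A, the centroid depth is h_c = 14.1/(8.65242 × 0.244545) = 6.66381 m.
The centroid is at the centre, 0.279 m below the top of the plate, so the highest point sits at h_top = 6.66381 − 0.279 = 6.38481 m below the surface.

d_top ≈ 6.38 m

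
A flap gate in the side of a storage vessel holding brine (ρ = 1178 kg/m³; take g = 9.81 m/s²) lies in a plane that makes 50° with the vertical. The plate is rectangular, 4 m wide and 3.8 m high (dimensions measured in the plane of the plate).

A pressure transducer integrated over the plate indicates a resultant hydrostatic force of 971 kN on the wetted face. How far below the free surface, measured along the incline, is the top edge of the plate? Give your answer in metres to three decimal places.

y_top ≈ 6.700 m

γ = ρg = 1178 × 9.81 / 1000 = 11.55618 kN/m³.
A = 4 × 3.8 = 15.2 m².
From F = γ·h_c·A, the centroid depth is h_c = 971/(11.55618 × 15.2) = 5.52791 m.
The plate makes 50° with the vertical, i.e. θ = 90° − 50° = 40° to the horizontal. Measuring y along the incline from the free-surface line, vertical depth h = y·sinθ with sinθ = 0.642788.
Along the incline, y_c = h_c/sinθ = 5.52791/0.642788 = 8.5999 m.
The centroid lies 3.8/2 = 1.9 m below the top edge, so the top edge sits at y_top = 8.5999 − 1.9 = 6.6999 m along the incline.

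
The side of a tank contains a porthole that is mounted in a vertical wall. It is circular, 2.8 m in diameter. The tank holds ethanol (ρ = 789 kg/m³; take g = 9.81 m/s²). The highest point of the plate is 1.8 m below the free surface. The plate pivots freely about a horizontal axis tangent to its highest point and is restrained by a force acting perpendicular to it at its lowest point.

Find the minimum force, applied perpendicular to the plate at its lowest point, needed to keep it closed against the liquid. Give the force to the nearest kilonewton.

P ≈ 85 kN

γ = ρg = 789 × 9.81 / 1000 = 7.74009 kN/m³.
The centroid is at the centre, 1.4 m below the top of the plate, so the centroid depth is h_c = 1.8 + 1.4 = 3.2 m.
A = π(1.4)² = 6.15752 m².
Resultant F = γ·h_c·A = 7.74009 × 3.2 × 6.15752 = 152.511 kN.
I_c = πr⁴/4 = π × 1.4⁴/4 = 3.01719 m⁴.
Centre of pressure: y_p = y_c + I_c/(y_c·A) = 3.2 + 3.01719/(3.2 × 6.15752) = 3.2 + 0.153125 = 3.35313 m along the plane.
The resultant acts 1.4 + 0.153125 = 1.55312 m (along the plate) below the hinge at the top edge, so the moment about the hinge is M = F × 1.55312 = 152.511 × 1.55312 = 236.868 kN·m.
A normal force at the bottom, 2.8 m from the hinge, must supply this moment: P = 236.868/2.8 = 84.5957 kN.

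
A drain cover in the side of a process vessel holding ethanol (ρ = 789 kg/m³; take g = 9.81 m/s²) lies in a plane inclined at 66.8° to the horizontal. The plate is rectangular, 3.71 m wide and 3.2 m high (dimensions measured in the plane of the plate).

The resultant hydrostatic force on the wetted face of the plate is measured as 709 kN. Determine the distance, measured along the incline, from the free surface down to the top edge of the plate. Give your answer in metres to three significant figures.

γ = ρg = 789 × 9.81 / 1000 = 7.74009 kN/m³.
A = 3.71 × 3.2 = 11.872 m².
From F = γ·h_c·A, the centroid depth is h_c = 709/(7.74009 × 11.872) = 7.71572 m.
Let θ = 66.8° be the plate's angle to the horizontal; measure y along the incline from where the plane meets the free surface. Vertical depth h = y·sinθ with sinθ = 0.919135.
Along the incline, y_c = h_c/sinθ = 7.71572/0.919135 = 8.39454 m.
The centroid lies 3.2/2 = 1.6 m below the top edge, so the top edge sits at y_top = 8.39454 − 1.6 = 6.79454 m along the incline.

y_top ≈ 6.79 m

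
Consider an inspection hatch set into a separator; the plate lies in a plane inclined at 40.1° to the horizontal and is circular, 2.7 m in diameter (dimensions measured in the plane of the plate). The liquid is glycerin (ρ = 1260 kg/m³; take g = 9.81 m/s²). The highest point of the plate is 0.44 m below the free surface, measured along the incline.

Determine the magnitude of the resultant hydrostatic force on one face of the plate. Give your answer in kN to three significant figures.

F ≈ 81.6 kN

γ = ρg = 1260 × 9.81 / 1000 = 12.3606 kN/m³.
Let θ = 40.1° be the plate's angle to the horizontal; measure y along the incline from where the plane meets the free surface. Vertical depth h = y·sinθ with sinθ = 0.644124.
The centroid is at the centre, 1.35 m below the top of the plate, so y_c = 0.44 + 1.35 = 1.79 m and h_c = 1.79 × 0.644124 = 1.15298 m.
A = π(1.35)² = 5.72555 m².
Resultant F = γ·h_c·A = 12.3606 × 1.15298 × 5.72555 = 81.5978 kN.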